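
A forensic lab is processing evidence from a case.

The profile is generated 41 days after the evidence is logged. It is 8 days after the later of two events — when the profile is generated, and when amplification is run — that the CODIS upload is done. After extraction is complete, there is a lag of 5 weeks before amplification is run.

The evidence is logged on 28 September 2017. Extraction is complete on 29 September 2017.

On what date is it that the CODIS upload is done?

16 November 2017

The evidence is logged: Sep 28, 2017.
The profile is generated: Sep 28, 2017 + 41 days = Nov 8, 2017.
Extraction is complete: Sep 29, 2017.
Amplification is run: Sep 29, 2017 + 5 weeks = Nov 3, 2017.
Both prerequisites met — the profile is generated (Nov 8, 2017), amplification is run (Nov 3, 2017); the later is Nov 8, 2017.
The CODIS upload is done: Nov 8, 2017 + 8 days = Nov 16, 2017.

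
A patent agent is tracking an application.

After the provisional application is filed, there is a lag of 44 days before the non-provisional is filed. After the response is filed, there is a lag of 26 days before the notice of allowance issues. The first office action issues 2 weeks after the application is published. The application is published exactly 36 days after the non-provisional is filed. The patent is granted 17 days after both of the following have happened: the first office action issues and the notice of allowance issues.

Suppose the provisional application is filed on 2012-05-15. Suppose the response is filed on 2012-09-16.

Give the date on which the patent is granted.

2012-10-29

The provisional application is filed: May 15, 2012.
The non-provisional is filed: May 15, 2012 + 44 days = Jun 28, 2012.
The application is published: Jun 28, 2012 + 36 days = Aug 3, 2012.
The first office action issues: Aug 3, 2012 + 2 weeks = Aug 17, 2012.
The response is filed: Sep 16, 2012.
The notice of allowance issues: Sep 16, 2012 + 26 days = Oct 12, 2012.
Both prerequisites met — the first office action issues (Aug 17, 2012), the notice of allowance issues (Oct 12, 2012); the later is Oct 12, 2012.
The patent is granted: Oct 12, 2012 + 17 days = Oct 29, 2012.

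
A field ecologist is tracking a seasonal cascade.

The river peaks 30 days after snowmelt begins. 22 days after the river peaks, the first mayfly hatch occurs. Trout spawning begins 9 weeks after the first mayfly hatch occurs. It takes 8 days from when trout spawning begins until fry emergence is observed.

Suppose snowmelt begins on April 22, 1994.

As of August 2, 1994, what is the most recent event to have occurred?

Snowmelt begins: Apr 22, 1994.
The river peaks: Apr 22, 1994 + 30 days = May 22, 1994.
The first mayfly hatch occurs: May 22, 1994 + 22 days = Jun 13, 1994.
Trout spawning begins: Jun 13, 1994 + 9 weeks = Aug 15, 1994.
Fry emergence is observed: Aug 15, 1994 + 8 days = Aug 23, 1994.
Aug 2, 1994 falls between when the first mayfly hatch occurs (Jun 13, 1994) and when trout spawning begins (Aug 15, 1994).

The first mayfly hatch occurs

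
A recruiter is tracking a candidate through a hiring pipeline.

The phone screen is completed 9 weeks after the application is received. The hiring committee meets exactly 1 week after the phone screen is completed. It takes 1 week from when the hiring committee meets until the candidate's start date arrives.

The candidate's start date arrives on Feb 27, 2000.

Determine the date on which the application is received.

The candidate's start date arrives: Feb 27, 2000.
The hiring committee meets: Feb 27, 2000 − 1 week = Feb 20, 2000.
The phone screen is completed: Feb 20, 2000 − 1 week = Feb 13, 2000.
The application is received: Feb 13, 2000 − 9 weeks = Dec 12, 1999.

Dec 12, 1999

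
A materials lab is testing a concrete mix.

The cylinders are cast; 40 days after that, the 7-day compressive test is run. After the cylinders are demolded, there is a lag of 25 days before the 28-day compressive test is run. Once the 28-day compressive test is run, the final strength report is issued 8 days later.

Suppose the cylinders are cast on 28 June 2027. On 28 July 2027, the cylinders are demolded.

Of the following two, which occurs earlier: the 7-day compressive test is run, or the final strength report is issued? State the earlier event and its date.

The cylinders are cast: Jun 28, 2027.
The 7-day compressive test is run: Jun 28, 2027 + 40 days = Aug 7, 2027.
The cylinders are demolded: Jul 28, 2027.
The 28-day compressive test is run: Jul 28, 2027 + 25 days = Aug 22, 2027.
The final strength report is issued: Aug 22, 2027 + 8 days = Aug 30, 2027.
Comparing: the 7-day compressive test is run on Aug 7, 2027 vs the final strength report is issued on Aug 30, 2027. Earlier: the 7-day compressive test is run.

The 7-day compressive test is run — 7 August 2027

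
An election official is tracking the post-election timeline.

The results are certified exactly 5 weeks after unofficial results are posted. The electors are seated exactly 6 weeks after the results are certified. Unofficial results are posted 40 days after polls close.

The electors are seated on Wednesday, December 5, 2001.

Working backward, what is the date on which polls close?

The electors are seated: Dec 5, 2001.
The results are certified: Dec 5, 2001 − 6 weeks = Oct 24, 2001.
Unofficial results are posted: Oct 24, 2001 − 5 weeks = Sep 19, 2001.
Polls close: Sep 19, 2001 − 40 days = Aug 10, 2001.

Friday, August 10, 2001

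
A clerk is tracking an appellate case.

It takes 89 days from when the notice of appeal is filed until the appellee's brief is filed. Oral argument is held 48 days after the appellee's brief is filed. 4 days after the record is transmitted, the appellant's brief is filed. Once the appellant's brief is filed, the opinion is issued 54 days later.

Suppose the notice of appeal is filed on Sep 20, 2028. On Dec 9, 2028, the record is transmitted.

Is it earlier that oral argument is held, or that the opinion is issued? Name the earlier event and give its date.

The notice of appeal is filed: Sep 20, 2028.
The appellee's brief is filed: Sep 20, 2028 + 89 days = Dec 18, 2028.
Oral argument is held: Dec 18, 2028 + 48 days = Feb 4, 2029.
The record is transmitted: Dec 9, 2028.
The appellant's brief is filed: Dec 9, 2028 + 4 days = Dec 13, 2028.
The opinion is issued: Dec 13, 2028 + 54 days = Feb 5, 2029.
Comparing: oral argument is held on Feb 4, 2029 vs the opinion is issued on Feb 5, 2029. Earlier: oral argument is held.

Oral argument is held — Feb 4, 2029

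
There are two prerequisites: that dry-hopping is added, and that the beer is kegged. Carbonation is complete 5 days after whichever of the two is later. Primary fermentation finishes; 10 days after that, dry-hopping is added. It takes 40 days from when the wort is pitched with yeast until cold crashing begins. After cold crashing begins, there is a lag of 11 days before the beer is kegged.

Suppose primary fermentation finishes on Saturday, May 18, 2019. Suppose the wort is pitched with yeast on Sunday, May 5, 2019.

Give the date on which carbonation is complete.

Primary fermentation finishes: May 18, 2019.
Dry-hopping is added: May 18, 2019 + 10 days = May 28, 2019.
The wort is pitched with yeast: May 5, 2019.
Cold crashing begins: May 5, 2019 + 40 days = Jun 14, 2019.
The beer is kegged: Jun 14, 2019 + 11 days = Jun 25, 2019.
Both prerequisites met — dry-hopping is added (May 28, 2019), the beer is kegged (Jun 25, 2019); the later is Jun 25, 2019.
Carbonation is complete: Jun 25, 2019 + 5 days = Jun 30, 2019.

Sunday, June 30, 2019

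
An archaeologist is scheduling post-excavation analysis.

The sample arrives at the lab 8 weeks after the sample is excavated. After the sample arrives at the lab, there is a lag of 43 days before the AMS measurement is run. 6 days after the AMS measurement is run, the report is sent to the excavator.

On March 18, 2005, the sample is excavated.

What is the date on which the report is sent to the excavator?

July 1, 2005

The sample is excavated: Mar 18, 2005.
The sample arrives at the lab: Mar 18, 2005 + 8 weeks = May 13, 2005.
The AMS measurement is run: May 13, 2005 + 43 days = Jun 25, 2005.
The report is sent to the excavator: Jun 25, 2005 + 6 days = Jul 1, 2005.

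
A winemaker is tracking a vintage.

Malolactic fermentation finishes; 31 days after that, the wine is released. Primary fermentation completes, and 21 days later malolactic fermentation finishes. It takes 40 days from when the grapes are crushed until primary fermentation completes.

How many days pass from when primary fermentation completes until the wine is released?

Causal path: primary fermentation completes → malolactic fermentation finishes → the wine is released.
Total delay along the path: 21 + 31 = 52 days.

52 days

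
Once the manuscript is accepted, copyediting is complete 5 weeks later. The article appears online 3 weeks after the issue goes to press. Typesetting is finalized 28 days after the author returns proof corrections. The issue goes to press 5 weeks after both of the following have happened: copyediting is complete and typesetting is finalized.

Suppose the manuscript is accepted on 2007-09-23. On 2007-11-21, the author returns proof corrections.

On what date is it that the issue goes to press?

The manuscript is accepted: Sep 23, 2007.
Copyediting is complete: Sep 23, 2007 + 5 weeks = Oct 28, 2007.
The author returns proof corrections: Nov 21, 2007.
Typesetting is finalized: Nov 21, 2007 + 28 days = Dec 19, 2007.
Both prerequisites met — copyediting is complete (Oct 28, 2007), typesetting is finalized (Dec 19, 2007); the later is Dec 19, 2007.
The issue goes to press: Dec 19, 2007 + 5 weeks = Jan 23, 2008.

2008-01-23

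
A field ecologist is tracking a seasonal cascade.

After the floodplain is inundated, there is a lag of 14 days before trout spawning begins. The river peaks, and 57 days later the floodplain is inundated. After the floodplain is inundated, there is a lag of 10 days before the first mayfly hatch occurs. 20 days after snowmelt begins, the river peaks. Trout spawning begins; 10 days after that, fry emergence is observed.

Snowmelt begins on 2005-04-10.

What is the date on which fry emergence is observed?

Snowmelt begins: Apr 10, 2005.
The river peaks: Apr 10, 2005 + 20 days = Apr 30, 2005.
The floodplain is inundated: Apr 30, 2005 + 57 days = Jun 26, 2005.
Trout spawning begins: Jun 26, 2005 + 14 days = Jul 10, 2005.
Fry emergence is observed: Jul 10, 2005 + 10 days = Jul 20, 2005.

2005-07-20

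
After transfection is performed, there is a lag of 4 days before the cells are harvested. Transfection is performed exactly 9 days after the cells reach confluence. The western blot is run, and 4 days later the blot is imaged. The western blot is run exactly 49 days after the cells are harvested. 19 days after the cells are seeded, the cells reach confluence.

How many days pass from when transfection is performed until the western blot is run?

53 days

Causal path: transfection is performed → the cells are harvested → the western blot is run.
Total delay along the path: 4 + 49 = 53 days.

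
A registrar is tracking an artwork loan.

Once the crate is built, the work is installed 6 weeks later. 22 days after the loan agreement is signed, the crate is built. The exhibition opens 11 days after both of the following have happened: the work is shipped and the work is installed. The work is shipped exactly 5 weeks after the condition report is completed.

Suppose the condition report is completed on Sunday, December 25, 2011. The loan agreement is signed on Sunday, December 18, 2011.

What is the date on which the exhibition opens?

Friday, March 2, 2012

The condition report is completed: Dec 25, 2011.
The work is shipped: Dec 25, 2011 + 5 weeks = Jan 29, 2012.
The loan agreement is signed: Dec 18, 2011.
The crate is built: Dec 18, 2011 + 22 days = Jan 9, 2012.
The work is installed: Jan 9, 2012 + 6 weeks = Feb 20, 2012.
Both prerequisites met — the work is shipped (Jan 29, 2012), the work is installed (Feb 20, 2012); the later is Feb 20, 2012.
The exhibition opens: Feb 20, 2012 + 11 days = Mar 2, 2012.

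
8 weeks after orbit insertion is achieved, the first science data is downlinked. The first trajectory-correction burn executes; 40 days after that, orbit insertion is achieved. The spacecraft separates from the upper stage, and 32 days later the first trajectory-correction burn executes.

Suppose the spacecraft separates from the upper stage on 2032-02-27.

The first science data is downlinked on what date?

The spacecraft separates from the upper stage: Feb 27, 2032.
The first trajectory-correction burn executes: Feb 27, 2032 + 32 days = Mar 30, 2032.
Orbit insertion is achieved: Mar 30, 2032 + 40 days = May 9, 2032.
The first science data is downlinked: May 9, 2032 + 8 weeks = Jul 4, 2032.

2032-07-04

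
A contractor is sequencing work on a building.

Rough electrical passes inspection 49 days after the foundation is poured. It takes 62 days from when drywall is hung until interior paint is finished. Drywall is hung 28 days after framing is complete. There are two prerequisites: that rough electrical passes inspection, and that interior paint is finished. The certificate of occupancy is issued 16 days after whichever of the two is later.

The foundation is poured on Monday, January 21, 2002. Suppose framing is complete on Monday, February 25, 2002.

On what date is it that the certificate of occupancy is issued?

The foundation is poured: Jan 21, 2002.
Rough electrical passes inspection: Jan 21, 2002 + 49 days = Mar 11, 2002.
Framing is complete: Feb 25, 2002.
Drywall is hung: Feb 25, 2002 + 28 days = Mar 25, 2002.
Interior paint is finished: Mar 25, 2002 + 62 days = May 26, 2002.
Both prerequisites met — rough electrical passes inspection (Mar 11, 2002), interior paint is finished (May 26, 2002); the later is May 26, 2002.
The certificate of occupancy is issued: May 26, 2002 + 16 days = Jun 11, 2002.

Tuesday, June 11, 2002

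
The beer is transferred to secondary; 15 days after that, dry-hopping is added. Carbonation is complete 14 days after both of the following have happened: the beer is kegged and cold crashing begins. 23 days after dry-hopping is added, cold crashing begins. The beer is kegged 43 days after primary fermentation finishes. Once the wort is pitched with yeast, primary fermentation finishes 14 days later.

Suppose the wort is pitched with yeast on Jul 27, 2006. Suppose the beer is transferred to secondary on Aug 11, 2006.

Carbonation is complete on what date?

Oct 6, 2006

The wort is pitched with yeast: Jul 27, 2006.
Primary fermentation finishes: Jul 27, 2006 + 14 days = Aug 10, 2006.
The beer is kegged: Aug 10, 2006 + 43 days = Sep 22, 2006.
The beer is transferred to secondary: Aug 11, 2006.
Dry-hopping is added: Aug 11, 2006 + 15 days = Aug 26, 2006.
Cold crashing begins: Aug 26, 2006 + 23 days = Sep 18, 2006.
Both prerequisites met — the beer is kegged (Sep 22, 2006), cold crashing begins (Sep 18, 2006); the later is Sep 22, 2006.
Carbonation is complete: Sep 22, 2006 + 14 days = Oct 6, 2006.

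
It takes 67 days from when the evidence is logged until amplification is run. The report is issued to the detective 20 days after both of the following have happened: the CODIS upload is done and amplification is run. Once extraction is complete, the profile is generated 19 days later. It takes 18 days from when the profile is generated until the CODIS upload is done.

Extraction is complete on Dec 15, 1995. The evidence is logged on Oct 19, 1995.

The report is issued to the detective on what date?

Feb 10, 1996

Extraction is complete: Dec 15, 1995.
The profile is generated: Dec 15, 1995 + 19 days = Jan 3, 1996.
The CODIS upload is done: Jan 3, 1996 + 18 days = Jan 21, 1996.
The evidence is logged: Oct 19, 1995.
Amplification is run: Oct 19, 1995 + 67 days = Dec 25, 1995.
Both prerequisites met — the CODIS upload is done (Jan 21, 1996), amplification is run (Dec 25, 1995); the later is Jan 21, 1996.
The report is issued to the detective: Jan 21, 1996 + 20 days = Feb 10, 1996.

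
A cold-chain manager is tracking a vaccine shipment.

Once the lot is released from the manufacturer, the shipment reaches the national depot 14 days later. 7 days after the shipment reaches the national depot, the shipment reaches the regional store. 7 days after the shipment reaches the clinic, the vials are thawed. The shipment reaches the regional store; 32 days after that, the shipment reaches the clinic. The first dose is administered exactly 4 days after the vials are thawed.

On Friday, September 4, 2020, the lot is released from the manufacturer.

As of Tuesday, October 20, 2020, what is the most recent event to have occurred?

The shipment reaches the regional store

The lot is released from the manufacturer: Sep 4, 2020.
The shipment reaches the national depot: Sep 4, 2020 + 14 days = Sep 18, 2020.
The shipment reaches the regional store: Sep 18, 2020 + 7 days = Sep 25, 2020.
The shipment reaches the clinic: Sep 25, 2020 + 32 days = Oct 27, 2020.
The vials are thawed: Oct 27, 2020 + 7 days = Nov 3, 2020.
The first dose is administered: Nov 3, 2020 + 4 days = Nov 7, 2020.
Oct 20, 2020 falls between when the shipment reaches the regional store (Sep 25, 2020) and when the shipment reaches the clinic (Oct 27, 2020).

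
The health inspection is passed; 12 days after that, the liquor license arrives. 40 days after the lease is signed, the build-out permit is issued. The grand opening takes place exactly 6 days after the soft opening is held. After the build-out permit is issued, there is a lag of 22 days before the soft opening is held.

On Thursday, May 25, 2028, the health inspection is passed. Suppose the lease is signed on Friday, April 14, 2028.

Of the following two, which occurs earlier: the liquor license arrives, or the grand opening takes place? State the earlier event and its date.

The liquor license arrives — Tuesday, June 6, 2028

The health inspection is passed: May 25, 2028.
The liquor license arrives: May 25, 2028 + 12 days = Jun 6, 2028.
The lease is signed: Apr 14, 2028.
The build-out permit is issued: Apr 14, 2028 + 40 days = May 24, 2028.
The soft opening is held: May 24, 2028 + 22 days = Jun 15, 2028.
The grand opening takes place: Jun 15, 2028 + 6 days = Jun 21, 2028.
Comparing: the liquor license arrives on Jun 6, 2028 vs the grand opening takes place on Jun 21, 2028. Earlier: the liquor license arrives.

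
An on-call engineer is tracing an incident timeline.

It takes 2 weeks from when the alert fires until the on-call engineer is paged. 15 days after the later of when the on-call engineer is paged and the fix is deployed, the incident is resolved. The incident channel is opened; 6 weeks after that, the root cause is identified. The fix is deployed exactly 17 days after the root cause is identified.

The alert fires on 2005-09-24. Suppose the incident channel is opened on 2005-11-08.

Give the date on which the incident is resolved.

The alert fires: Sep 24, 2005.
The on-call engineer is paged: Sep 24, 2005 + 2 weeks = Oct 8, 2005.
The incident channel is opened: Nov 8, 2005.
The root cause is identified: Nov 8, 2005 + 6 weeks = Dec 20, 2005.
The fix is deployed: Dec 20, 2005 + 17 days = Jan 6, 2006.
Both prerequisites met — the on-call engineer is paged (Oct 8, 2005), the fix is deployed (Jan 6, 2006); the later is Jan 6, 2006.
The incident is resolved: Jan 6, 2006 + 15 days = Jan 21, 2006.

2006-01-21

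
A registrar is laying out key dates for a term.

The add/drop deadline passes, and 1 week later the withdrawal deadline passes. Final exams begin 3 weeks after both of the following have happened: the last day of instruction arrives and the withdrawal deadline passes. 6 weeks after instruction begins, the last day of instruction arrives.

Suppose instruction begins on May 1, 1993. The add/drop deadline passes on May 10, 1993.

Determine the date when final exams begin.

Instruction begins: May 1, 1993.
The last day of instruction arrives: May 1, 1993 + 6 weeks = Jun 12, 1993.
The add/drop deadline passes: May 10, 1993.
The withdrawal deadline passes: May 10, 1993 + 1 week = May 17, 1993.
Both prerequisites met — the last day of instruction arrives (Jun 12, 1993), the withdrawal deadline passes (May 17, 1993); the later is Jun 12, 1993.
Final exams begin: Jun 12, 1993 + 3 weeks = Jul 3, 1993.

July 3, 1993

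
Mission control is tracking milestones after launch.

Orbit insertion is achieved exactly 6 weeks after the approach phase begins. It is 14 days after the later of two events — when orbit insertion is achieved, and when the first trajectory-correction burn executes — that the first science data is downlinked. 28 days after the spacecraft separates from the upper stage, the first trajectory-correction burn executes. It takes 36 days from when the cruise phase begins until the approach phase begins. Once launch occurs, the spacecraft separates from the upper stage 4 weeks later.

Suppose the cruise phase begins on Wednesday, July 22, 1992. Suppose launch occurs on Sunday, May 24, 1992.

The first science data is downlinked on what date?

Thursday, October 22, 1992

The cruise phase begins: Jul 22, 1992.
The approach phase begins: Jul 22, 1992 + 36 days = Aug 27, 1992.
Orbit insertion is achieved: Aug 27, 1992 + 6 weeks = Oct 8, 1992.
Launch occurs: May 24, 1992.
The spacecraft separates from the upper stage: May 24, 1992 + 4 weeks = Jun 21, 1992.
The first trajectory-correction burn executes: Jun 21, 1992 + 28 days = Jul 19, 1992.
Both prerequisites met — orbit insertion is achieved (Oct 8, 1992), the first trajectory-correction burn executes (Jul 19, 1992); the later is Oct 8, 1992.
The first science data is downlinked: Oct 8, 1992 + 14 days = Oct 22, 1992.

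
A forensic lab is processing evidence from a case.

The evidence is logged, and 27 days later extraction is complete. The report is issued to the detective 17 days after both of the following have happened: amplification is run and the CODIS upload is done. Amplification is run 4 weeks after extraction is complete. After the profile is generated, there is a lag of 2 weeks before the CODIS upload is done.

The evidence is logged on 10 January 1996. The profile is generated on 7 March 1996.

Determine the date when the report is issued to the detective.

The evidence is logged: Jan 10, 1996.
Extraction is complete: Jan 10, 1996 + 27 days = Feb 6, 1996.
Amplification is run: Feb 6, 1996 + 4 weeks = Mar 5, 1996.
The profile is generated: Mar 7, 1996.
The CODIS upload is done: Mar 7, 1996 + 2 weeks = Mar 21, 1996.
Both prerequisites met — amplification is run (Mar 5, 1996), the CODIS upload is done (Mar 21, 1996); the later is Mar 21, 1996.
The report is issued to the detective: Mar 21, 1996 + 17 days = Apr 7, 1996.

7 April 1996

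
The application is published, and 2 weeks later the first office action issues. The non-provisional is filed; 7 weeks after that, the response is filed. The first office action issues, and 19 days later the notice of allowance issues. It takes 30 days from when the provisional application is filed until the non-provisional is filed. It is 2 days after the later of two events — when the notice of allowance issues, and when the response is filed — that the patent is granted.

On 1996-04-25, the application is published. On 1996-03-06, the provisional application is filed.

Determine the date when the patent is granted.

1996-05-30

The application is published: Apr 25, 1996.
The first office action issues: Apr 25, 1996 + 2 weeks = May 9, 1996.
The notice of allowance issues: May 9, 1996 + 19 days = May 28, 1996.
The provisional application is filed: Mar 6, 1996.
The non-provisional is filed: Mar 6, 1996 + 30 days = Apr 5, 1996.
The response is filed: Apr 5, 1996 + 7 weeks = May 24, 1996.
Both prerequisites met — the notice of allowance issues (May 28, 1996), the response is filed (May 24, 1996); the later is May 28, 1996.
The patent is granted: May 28, 1996 + 2 days = May 30, 1996.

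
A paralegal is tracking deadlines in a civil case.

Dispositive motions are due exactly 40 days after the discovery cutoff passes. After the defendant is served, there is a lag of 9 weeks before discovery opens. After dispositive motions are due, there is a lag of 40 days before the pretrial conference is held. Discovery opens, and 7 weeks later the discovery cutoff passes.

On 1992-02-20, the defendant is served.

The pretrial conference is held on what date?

The defendant is served: Feb 20, 1992.
Discovery opens: Feb 20, 1992 + 9 weeks = Apr 23, 1992.
The discovery cutoff passes: Apr 23, 1992 + 7 weeks = Jun 11, 1992.
Dispositive motions are due: Jun 11, 1992 + 40 days = Jul 21, 1992.
The pretrial conference is held: Jul 21, 1992 + 40 days = Aug 30, 1992.

1992-08-30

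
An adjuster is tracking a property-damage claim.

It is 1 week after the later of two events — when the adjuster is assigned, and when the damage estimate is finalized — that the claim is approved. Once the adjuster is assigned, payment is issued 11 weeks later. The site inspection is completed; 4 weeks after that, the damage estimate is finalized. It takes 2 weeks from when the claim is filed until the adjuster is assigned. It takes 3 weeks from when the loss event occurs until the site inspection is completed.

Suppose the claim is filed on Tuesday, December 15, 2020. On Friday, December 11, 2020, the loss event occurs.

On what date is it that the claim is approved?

The claim is filed: Dec 15, 2020.
The adjuster is assigned: Dec 15, 2020 + 2 weeks = Dec 29, 2020.
The loss event occurs: Dec 11, 2020.
The site inspection is completed: Dec 11, 2020 + 3 weeks = Jan 1, 2021.
The damage estimate is finalized: Jan 1, 2021 + 4 weeks = Jan 29, 2021.
Both prerequisites met — the adjuster is assigned (Dec 29, 2020), the damage estimate is finalized (Jan 29, 2021); the later is Jan 29, 2021.
The claim is approved: Jan 29, 2021 + 1 week = Feb 5, 2021.

Friday, February 5, 2021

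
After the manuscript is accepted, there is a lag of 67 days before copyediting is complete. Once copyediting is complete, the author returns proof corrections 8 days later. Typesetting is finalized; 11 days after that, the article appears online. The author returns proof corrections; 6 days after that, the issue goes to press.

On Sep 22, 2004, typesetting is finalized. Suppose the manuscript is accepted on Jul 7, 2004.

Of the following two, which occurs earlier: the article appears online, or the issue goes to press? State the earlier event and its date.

Typesetting is finalized: Sep 22, 2004.
The article appears online: Sep 22, 2004 + 11 days = Oct 3, 2004.
The manuscript is accepted: Jul 7, 2004.
Copyediting is complete: Jul 7, 2004 + 67 days = Sep 12, 2004.
The author returns proof corrections: Sep 12, 2004 + 8 days = Sep 20, 2004.
The issue goes to press: Sep 20, 2004 + 6 days = Sep 26, 2004.
Comparing: the article appears online on Oct 3, 2004 vs the issue goes to press on Sep 26, 2004. Earlier: the issue goes to press.

The issue goes to press — Sep 26, 2004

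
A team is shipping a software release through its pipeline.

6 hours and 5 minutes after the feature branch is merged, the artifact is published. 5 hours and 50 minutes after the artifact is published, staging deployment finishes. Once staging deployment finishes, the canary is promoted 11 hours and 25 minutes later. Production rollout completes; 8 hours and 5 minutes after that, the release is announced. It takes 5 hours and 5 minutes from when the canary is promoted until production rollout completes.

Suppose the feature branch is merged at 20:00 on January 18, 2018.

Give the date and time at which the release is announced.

The feature branch is merged: 20:00 Jan 18, 2018.
The artifact is published: 20:00 Jan 18, 2018 + 6h05m = 02:05 Jan 19, 2018.
Staging deployment finishes: 02:05 Jan 19, 2018 + 5h50m = 07:55 Jan 19, 2018.
The canary is promoted: 07:55 Jan 19, 2018 + 11h25m = 19:20 Jan 19, 2018.
Production rollout completes: 19:20 Jan 19, 2018 + 5h05m = 00:25 Jan 20, 2018.
The release is announced: 00:25 Jan 20, 2018 + 8h05m = 08:30 Jan 20, 2018.

08:30 on January 20, 2018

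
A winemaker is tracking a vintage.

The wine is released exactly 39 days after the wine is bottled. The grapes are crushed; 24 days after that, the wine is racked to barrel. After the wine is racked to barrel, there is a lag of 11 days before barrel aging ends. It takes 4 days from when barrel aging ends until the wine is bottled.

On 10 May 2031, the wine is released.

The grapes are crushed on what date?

21 February 2031

The wine is released: May 10, 2031.
The wine is bottled: May 10, 2031 − 39 days = Apr 1, 2031.
Barrel aging ends: Apr 1, 2031 − 4 days = Mar 28, 2031.
The wine is racked to barrel: Mar 28, 2031 − 11 days = Mar 17, 2031.
The grapes are crushed: Mar 17, 2031 − 24 days = Feb 21, 2031.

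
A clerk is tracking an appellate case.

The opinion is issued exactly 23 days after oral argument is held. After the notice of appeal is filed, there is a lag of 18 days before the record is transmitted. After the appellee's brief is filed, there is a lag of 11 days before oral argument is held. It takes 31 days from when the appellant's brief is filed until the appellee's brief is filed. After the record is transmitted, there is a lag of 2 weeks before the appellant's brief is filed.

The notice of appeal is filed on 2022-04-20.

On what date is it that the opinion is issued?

2022-07-26

The notice of appeal is filed: Apr 20, 2022.
The record is transmitted: Apr 20, 2022 + 18 days = May 8, 2022.
The appellant's brief is filed: May 8, 2022 + 2 weeks = May 22, 2022.
The appellee's brief is filed: May 22, 2022 + 31 days = Jun 22, 2022.
Oral argument is held: Jun 22, 2022 + 11 days = Jul 3, 2022.
The opinion is issued: Jul 3, 2022 + 23 days = Jul 26, 2022.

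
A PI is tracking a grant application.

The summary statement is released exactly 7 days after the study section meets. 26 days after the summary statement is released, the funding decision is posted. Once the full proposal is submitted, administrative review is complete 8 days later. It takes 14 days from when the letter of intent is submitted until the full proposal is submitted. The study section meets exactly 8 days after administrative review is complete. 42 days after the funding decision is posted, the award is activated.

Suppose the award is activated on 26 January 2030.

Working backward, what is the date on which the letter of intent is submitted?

The award is activated: Jan 26, 2030.
The funding decision is posted: Jan 26, 2030 − 42 days = Dec 15, 2029.
The summary statement is released: Dec 15, 2029 − 26 days = Nov 19, 2029.
The study section meets: Nov 19, 2029 − 7 days = Nov 12, 2029.
Administrative review is complete: Nov 12, 2029 − 8 days = Nov 4, 2029.
The full proposal is submitted: Nov 4, 2029 − 8 days = Oct 27, 2029.
The letter of intent is submitted: Oct 27, 2029 − 14 days = Oct 13, 2029.

13 October 2029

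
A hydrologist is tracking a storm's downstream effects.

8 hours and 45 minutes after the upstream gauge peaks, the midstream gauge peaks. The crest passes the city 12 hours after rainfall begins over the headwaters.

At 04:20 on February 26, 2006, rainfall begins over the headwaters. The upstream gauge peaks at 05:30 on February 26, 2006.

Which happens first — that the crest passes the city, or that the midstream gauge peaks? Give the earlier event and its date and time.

Rainfall begins over the headwaters: 04:20 Feb 26, 2006.
The crest passes the city: 04:20 Feb 26, 2006 + 12h = 16:20 Feb 26, 2006.
The upstream gauge peaks: 05:30 Feb 26, 2006.
The midstream gauge peaks: 05:30 Feb 26, 2006 + 8h45m = 14:15 Feb 26, 2006.
Comparing: the crest passes the city at 16:20 Feb 26, 2006 vs the midstream gauge peaks at 14:15 Feb 26, 2006. Earlier: the midstream gauge peaks.

The midstream gauge peaks — 14:15 on February 26, 2006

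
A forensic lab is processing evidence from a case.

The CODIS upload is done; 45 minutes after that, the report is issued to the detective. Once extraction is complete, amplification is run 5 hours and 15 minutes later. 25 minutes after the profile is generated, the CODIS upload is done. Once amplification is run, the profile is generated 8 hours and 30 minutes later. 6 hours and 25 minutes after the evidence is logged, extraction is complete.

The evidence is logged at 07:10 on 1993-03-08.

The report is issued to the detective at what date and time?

The evidence is logged: 07:10 Mar 8, 1993.
Extraction is complete: 07:10 Mar 8, 1993 + 6h25m = 13:35 Mar 8, 1993.
Amplification is run: 13:35 Mar 8, 1993 + 5h15m = 18:50 Mar 8, 1993.
The profile is generated: 18:50 Mar 8, 1993 + 8h30m = 03:20 Mar 9, 1993.
The CODIS upload is done: 03:20 Mar 9, 1993 + 25m = 03:45 Mar 9, 1993.
The report is issued to the detective: 03:45 Mar 9, 1993 + 45m = 04:30 Mar 9, 1993.

04:30 on 1993-03-09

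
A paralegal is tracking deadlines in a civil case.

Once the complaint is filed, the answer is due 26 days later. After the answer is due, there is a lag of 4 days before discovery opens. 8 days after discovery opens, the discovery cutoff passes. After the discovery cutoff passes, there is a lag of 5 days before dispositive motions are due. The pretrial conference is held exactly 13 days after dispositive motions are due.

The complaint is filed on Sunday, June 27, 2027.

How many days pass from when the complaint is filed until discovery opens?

30 days

Causal path: the complaint is filed → the answer is due → discovery opens.
Total delay along the path: 26 + 4 = 30 days.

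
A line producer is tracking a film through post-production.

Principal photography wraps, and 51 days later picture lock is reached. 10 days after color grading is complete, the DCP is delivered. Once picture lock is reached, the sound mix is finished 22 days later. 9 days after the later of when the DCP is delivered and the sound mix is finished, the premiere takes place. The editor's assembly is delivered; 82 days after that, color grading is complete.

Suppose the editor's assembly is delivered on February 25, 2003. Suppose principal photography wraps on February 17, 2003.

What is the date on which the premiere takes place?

June 6, 2003

The editor's assembly is delivered: Feb 25, 2003.
Color grading is complete: Feb 25, 2003 + 82 days = May 18, 2003.
The DCP is delivered: May 18, 2003 + 10 days = May 28, 2003.
Principal photography wraps: Feb 17, 2003.
Picture lock is reached: Feb 17, 2003 + 51 days = Apr 9, 2003.
The sound mix is finished: Apr 9, 2003 + 22 days = May 1, 2003.
Both prerequisites met — the DCP is delivered (May 28, 2003), the sound mix is finished (May 1, 2003); the later is May 28, 2003.
The premiere takes place: May 28, 2003 + 9 days = Jun 6, 2003.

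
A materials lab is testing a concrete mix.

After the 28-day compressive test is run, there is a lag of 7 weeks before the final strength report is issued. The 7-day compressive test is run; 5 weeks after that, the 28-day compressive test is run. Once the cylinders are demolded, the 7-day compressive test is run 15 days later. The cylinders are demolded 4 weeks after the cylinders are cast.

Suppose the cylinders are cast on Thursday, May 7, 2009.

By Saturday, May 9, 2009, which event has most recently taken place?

The cylinders are cast

The cylinders are cast: May 7, 2009.
The cylinders are demolded: May 7, 2009 + 4 weeks = Jun 4, 2009.
The 7-day compressive test is run: Jun 4, 2009 + 15 days = Jun 19, 2009.
The 28-day compressive test is run: Jun 19, 2009 + 5 weeks = Jul 24, 2009.
The final strength report is issued: Jul 24, 2009 + 7 weeks = Sep 11, 2009.
May 9, 2009 falls between when the cylinders are cast (May 7, 2009) and when the cylinders are demolded (Jun 4, 2009).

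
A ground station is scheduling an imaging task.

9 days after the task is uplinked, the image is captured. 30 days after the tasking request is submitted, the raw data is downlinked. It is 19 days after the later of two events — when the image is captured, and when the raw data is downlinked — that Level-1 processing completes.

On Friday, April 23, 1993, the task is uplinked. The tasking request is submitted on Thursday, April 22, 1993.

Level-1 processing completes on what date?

The task is uplinked: Apr 23, 1993.
The image is captured: Apr 23, 1993 + 9 days = May 2, 1993.
The tasking request is submitted: Apr 22, 1993.
The raw data is downlinked: Apr 22, 1993 + 30 days = May 22, 1993.
Both prerequisites met — the image is captured (May 2, 1993), the raw data is downlinked (May 22, 1993); the later is May 22, 1993.
Level-1 processing completes: May 22, 1993 + 19 days = Jun 10, 1993.

Thursday, June 10, 1993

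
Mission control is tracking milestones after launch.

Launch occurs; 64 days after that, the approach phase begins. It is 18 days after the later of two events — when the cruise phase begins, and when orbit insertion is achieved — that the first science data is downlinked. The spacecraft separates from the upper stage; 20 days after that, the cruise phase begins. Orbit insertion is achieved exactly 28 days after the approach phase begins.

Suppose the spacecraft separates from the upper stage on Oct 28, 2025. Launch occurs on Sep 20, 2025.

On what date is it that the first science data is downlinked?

Jan 8, 2026

The spacecraft separates from the upper stage: Oct 28, 2025.
The cruise phase begins: Oct 28, 2025 + 20 days = Nov 17, 2025.
Launch occurs: Sep 20, 2025.
The approach phase begins: Sep 20, 2025 + 64 days = Nov 23, 2025.
Orbit insertion is achieved: Nov 23, 2025 + 28 days = Dec 21, 2025.
Both prerequisites met — the cruise phase begins (Nov 17, 2025), orbit insertion is achieved (Dec 21, 2025); the later is Dec 21, 2025.
The first science data is downlinked: Dec 21, 2025 + 18 days = Jan 8, 2026.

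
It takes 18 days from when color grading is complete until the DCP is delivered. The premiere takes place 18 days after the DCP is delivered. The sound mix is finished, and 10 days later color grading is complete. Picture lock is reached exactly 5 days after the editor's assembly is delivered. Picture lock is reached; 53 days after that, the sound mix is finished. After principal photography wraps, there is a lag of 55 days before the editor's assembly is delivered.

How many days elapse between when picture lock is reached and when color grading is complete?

63 days

Causal path: picture lock is reached → the sound mix is finished → color grading is complete.
Total delay along the path: 53 + 10 = 63 days.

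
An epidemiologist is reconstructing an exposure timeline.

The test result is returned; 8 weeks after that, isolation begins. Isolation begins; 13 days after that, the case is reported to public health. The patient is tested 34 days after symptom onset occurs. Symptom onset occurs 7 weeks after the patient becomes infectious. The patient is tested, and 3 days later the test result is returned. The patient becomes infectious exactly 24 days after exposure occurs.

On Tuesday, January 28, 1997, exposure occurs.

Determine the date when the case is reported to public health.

Saturday, July 26, 1997

Exposure occurs: Jan 28, 1997.
The patient becomes infectious: Jan 28, 1997 + 24 days = Feb 21, 1997.
Symptom onset occurs: Feb 21, 1997 + 7 weeks = Apr 11, 1997.
The patient is tested: Apr 11, 1997 + 34 days = May 15, 1997.
The test result is returned: May 15, 1997 + 3 days = May 18, 1997.
Isolation begins: May 18, 1997 + 8 weeks = Jul 13, 1997.
The case is reported to public health: Jul 13, 1997 + 13 days = Jul 26, 1997.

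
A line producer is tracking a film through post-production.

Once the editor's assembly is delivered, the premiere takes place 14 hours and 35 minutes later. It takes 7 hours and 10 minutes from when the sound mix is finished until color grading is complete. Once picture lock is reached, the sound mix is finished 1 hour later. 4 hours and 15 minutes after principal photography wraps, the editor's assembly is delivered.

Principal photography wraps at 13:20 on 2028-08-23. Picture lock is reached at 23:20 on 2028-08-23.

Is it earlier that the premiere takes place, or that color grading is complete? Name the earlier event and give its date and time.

Principal photography wraps: 13:20 Aug 23, 2028.
The editor's assembly is delivered: 13:20 Aug 23, 2028 + 4h15m = 17:35 Aug 23, 2028.
The premiere takes place: 17:35 Aug 23, 2028 + 14h35m = 08:10 Aug 24, 2028.
Picture lock is reached: 23:20 Aug 23, 2028.
The sound mix is finished: 23:20 Aug 23, 2028 + 1h = 00:20 Aug 24, 2028.
Color grading is complete: 00:20 Aug 24, 2028 + 7h10m = 07:30 Aug 24, 2028.
Comparing: the premiere takes place at 08:10 Aug 24, 2028 vs color grading is complete at 07:30 Aug 24, 2028. Earlier: color grading is complete.

Color grading is complete — 07:30 on 2028-08-24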